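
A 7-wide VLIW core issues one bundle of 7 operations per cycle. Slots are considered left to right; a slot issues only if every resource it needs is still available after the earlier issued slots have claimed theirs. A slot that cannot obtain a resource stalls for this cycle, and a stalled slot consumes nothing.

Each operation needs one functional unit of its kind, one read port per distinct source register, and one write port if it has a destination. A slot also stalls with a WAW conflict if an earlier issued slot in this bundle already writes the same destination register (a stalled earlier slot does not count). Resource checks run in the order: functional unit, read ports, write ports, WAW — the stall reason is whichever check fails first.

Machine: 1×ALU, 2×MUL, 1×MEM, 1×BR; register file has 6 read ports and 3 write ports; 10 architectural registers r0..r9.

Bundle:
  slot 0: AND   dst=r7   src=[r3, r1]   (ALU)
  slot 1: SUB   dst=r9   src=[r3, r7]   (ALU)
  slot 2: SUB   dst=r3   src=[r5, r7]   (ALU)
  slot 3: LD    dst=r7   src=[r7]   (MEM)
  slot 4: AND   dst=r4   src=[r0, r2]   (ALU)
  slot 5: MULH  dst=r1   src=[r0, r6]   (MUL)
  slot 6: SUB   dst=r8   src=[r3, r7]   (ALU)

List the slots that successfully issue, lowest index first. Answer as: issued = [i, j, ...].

issued = [0, 5]

#0 ALU src=r3,r1 dispatched  <A:0 Mu:2 Ld:1 B:1 rd:4 wr:2>
#1 ALU src=r3,r7 held:FU  <A:0 Mu:2 Ld:1 B:1 rd:4 wr:2>
#2 ALU src=r5,r7 held:FU  <A:0 Mu:2 Ld:1 B:1 rd:4 wr:2>
#3 MEM src=r7 held:WAW  <A:0 Mu:2 Ld:1 B:1 rd:4 wr:2>
#4 ALU src=r0,r2 held:FU  <A:0 Mu:2 Ld:1 B:1 rd:4 wr:2>
#5 MUL src=r0,r6 dispatched  <A:0 Mu:1 Ld:1 B:1 rd:2 wr:1>
#6 ALU src=r3,r7 held:FU  <A:0 Mu:1 Ld:1 B:1 rd:2 wr:1>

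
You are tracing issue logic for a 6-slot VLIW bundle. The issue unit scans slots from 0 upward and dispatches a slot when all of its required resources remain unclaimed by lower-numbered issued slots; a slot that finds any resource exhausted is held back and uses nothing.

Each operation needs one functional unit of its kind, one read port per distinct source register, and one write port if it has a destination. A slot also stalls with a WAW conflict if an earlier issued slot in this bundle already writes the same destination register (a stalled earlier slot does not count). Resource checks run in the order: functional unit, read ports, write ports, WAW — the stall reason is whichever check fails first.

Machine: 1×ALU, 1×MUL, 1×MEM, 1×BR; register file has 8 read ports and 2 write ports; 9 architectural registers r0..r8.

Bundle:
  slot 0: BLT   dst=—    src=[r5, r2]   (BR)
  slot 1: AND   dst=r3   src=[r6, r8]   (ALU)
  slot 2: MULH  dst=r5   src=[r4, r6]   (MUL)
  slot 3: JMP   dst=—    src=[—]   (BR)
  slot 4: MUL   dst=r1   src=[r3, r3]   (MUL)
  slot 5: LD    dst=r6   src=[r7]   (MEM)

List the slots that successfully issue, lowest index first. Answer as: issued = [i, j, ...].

issued = [0, 1, 2]

  0. BR ⇒ go  {1A/1Mu/1Ld/0B | 6r 2w}
  1. ALU→r3 ⇒ go  {0A/1Mu/1Ld/0B | 4r 1w}
  2. MUL→r5 ⇒ go  {0A/0Mu/1Ld/0B | 2r 0w}
  3. BR ⇒ no(FU)  {0A/0Mu/1Ld/0B | 2r 0w}
  4. MUL→r1 ⇒ no(FU)  {0A/0Mu/1Ld/0B | 2r 0w}
  5. MEM→r6 ⇒ no(WR_PORT)  {0A/0Mu/1Ld/0B | 2r 0w}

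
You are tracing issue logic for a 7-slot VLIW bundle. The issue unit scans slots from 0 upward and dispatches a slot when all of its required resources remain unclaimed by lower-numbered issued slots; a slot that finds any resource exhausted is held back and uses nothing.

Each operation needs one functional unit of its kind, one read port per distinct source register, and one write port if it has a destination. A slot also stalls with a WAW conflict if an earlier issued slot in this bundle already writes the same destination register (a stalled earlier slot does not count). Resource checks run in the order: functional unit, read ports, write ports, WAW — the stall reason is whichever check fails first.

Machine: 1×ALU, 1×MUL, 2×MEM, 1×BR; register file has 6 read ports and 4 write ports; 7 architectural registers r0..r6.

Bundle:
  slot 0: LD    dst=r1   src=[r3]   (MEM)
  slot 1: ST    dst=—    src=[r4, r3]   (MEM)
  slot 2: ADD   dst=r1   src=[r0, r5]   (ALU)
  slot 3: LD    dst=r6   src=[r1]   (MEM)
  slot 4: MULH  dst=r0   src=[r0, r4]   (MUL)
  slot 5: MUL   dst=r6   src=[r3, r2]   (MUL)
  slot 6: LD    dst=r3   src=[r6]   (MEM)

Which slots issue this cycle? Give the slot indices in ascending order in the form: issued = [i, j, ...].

issued = [0, 1, 4]

slot 0 (MEM): ISSUE — free A1,Mu1,Ld1,B1 rp5 wp3
slot 1 (MEM): ISSUE — free A1,Mu1,Ld0,B1 rp3 wp3
slot 2 (ALU): stall WAW — free A1,Mu1,Ld0,B1 rp3 wp3
slot 3 (MEM): stall FU — free A1,Mu1,Ld0,B1 rp3 wp3
slot 4 (MUL): ISSUE — free A1,Mu0,Ld0,B1 rp1 wp2
slot 5 (MUL): stall FU — free A1,Mu0,Ld0,B1 rp1 wp2
slot 6 (MEM): stall FU — free A1,Mu0,Ld0,B1 rp1 wp2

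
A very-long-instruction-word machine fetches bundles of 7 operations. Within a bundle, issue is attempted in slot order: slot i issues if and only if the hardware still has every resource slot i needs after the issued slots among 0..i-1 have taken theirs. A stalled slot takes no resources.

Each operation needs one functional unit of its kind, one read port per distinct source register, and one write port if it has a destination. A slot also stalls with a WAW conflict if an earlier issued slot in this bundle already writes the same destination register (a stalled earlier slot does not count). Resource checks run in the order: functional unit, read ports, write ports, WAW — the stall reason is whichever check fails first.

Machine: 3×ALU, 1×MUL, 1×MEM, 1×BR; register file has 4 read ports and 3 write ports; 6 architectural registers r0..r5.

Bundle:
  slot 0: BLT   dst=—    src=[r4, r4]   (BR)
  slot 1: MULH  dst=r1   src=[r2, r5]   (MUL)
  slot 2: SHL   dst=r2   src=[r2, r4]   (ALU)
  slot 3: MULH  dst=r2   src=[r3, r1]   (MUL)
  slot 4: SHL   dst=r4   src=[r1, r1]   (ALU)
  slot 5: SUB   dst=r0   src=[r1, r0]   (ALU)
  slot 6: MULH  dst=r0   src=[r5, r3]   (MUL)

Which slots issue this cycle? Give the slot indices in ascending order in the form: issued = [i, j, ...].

issued = [0, 1, 4]

(0) want 1×BR +1rd +0wr — yes → AL3|MU1|ME1|BR0|rd3|wr3
(1) want 1×MUL +2rd +1wr — yes → AL3|MU0|ME1|BR0|rd1|wr2
(2) want 1×ALU +2rd +1wr — RD_PORT → AL3|MU0|ME1|BR0|rd1|wr2
(3) want 1×MUL +2rd +1wr — FU → AL3|MU0|ME1|BR0|rd1|wr2
(4) want 1×ALU +1rd +1wr — yes → AL2|MU0|ME1|BR0|rd0|wr1
(5) want 1×ALU +2rd +1wr — RD_PORT → AL2|MU0|ME1|BR0|rd0|wr1
(6) want 1×MUL +2rd +1wr — FU → AL2|MU0|ME1|BR0|rd0|wr1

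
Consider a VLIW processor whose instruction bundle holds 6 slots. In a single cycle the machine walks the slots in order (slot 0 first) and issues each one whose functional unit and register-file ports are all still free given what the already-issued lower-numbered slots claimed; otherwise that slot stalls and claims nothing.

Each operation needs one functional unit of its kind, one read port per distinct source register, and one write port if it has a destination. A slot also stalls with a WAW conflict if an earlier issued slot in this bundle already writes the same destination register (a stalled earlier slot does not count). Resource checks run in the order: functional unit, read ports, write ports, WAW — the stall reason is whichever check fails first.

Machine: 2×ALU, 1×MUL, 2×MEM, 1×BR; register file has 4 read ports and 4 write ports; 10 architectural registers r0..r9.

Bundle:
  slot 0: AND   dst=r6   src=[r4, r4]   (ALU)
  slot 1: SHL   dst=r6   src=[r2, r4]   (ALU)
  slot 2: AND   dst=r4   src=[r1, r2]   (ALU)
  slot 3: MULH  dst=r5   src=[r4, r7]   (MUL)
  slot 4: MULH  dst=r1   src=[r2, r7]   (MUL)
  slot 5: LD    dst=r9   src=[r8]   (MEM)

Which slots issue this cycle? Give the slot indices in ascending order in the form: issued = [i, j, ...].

issued = [0, 2, 5]

#0 ALU src=r4,r4 dispatched  <A:1 Mu:1 Ld:2 B:1 rd:3 wr:3>
#1 ALU src=r2,r4 held:WAW  <A:1 Mu:1 Ld:2 B:1 rd:3 wr:3>
#2 ALU src=r1,r2 dispatched  <A:0 Mu:1 Ld:2 B:1 rd:1 wr:2>
#3 MUL src=r4,r7 held:RD_PORT  <A:0 Mu:1 Ld:2 B:1 rd:1 wr:2>
#4 MUL src=r2,r7 held:RD_PORT  <A:0 Mu:1 Ld:2 B:1 rd:1 wr:2>
#5 MEM src=r8 dispatched  <A:0 Mu:1 Ld:1 B:1 rd:0 wr:1>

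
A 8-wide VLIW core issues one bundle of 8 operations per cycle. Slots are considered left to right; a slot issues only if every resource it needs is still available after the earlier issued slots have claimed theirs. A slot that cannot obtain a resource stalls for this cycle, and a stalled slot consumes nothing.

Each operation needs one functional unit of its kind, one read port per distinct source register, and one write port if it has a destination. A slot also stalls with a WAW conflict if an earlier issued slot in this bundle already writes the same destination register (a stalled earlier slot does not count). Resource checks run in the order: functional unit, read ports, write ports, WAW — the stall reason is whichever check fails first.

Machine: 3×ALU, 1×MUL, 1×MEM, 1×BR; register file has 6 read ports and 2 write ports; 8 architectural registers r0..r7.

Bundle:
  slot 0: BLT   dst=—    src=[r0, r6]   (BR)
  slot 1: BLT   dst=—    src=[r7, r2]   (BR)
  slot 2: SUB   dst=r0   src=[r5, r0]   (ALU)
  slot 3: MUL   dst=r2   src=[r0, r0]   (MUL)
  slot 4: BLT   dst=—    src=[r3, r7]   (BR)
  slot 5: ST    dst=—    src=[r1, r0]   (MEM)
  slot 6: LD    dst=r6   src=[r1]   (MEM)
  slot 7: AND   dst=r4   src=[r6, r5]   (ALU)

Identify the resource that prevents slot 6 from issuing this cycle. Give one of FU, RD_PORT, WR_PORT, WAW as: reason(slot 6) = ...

reason(slot 6) = WR_PORT

[0] BR needs rd=2 wr=0: ok; after: ALU=3 MUL=1 MEM=1 BR=0, R=4, W=2
[1] BR needs rd=2 wr=0: FU; after: ALU=3 MUL=1 MEM=1 BR=0, R=4, W=2
[2] ALU needs rd=2 wr=1: ok; after: ALU=2 MUL=1 MEM=1 BR=0, R=2, W=1
[3] MUL needs rd=1 wr=1: ok; after: ALU=2 MUL=0 MEM=1 BR=0, R=1, W=0
[4] BR needs rd=2 wr=0: FU; after: ALU=2 MUL=0 MEM=1 BR=0, R=1, W=0
[5] MEM needs rd=2 wr=0: RD_PORT; after: ALU=2 MUL=0 MEM=1 BR=0, R=1, W=0
[6] MEM needs rd=1 wr=1: WR_PORT; after: ALU=2 MUL=0 MEM=1 BR=0, R=1, W=0
[7] ALU needs rd=2 wr=1: RD_PORT; after: ALU=2 MUL=0 MEM=1 BR=0, R=1, W=0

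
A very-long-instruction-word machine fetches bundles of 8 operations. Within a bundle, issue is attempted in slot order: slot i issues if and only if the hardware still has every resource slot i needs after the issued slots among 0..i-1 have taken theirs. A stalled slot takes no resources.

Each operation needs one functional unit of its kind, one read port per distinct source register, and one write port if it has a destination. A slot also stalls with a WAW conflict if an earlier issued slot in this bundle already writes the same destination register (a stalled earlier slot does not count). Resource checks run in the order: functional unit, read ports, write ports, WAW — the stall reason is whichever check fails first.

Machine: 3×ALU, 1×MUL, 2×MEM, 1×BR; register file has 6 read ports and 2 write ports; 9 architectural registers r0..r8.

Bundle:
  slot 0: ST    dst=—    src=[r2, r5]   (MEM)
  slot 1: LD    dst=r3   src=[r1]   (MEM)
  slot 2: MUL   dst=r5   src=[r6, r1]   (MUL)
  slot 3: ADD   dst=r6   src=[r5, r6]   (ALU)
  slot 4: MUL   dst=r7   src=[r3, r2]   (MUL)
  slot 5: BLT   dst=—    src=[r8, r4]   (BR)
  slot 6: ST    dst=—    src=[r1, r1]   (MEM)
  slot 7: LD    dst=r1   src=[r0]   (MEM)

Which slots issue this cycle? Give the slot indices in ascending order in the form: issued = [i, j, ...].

#0 MEM src=r2,r5 dispatched  <A:3 Mu:1 Ld:1 B:1 rd:4 wr:2>
#1 MEM src=r1 dispatched  <A:3 Mu:1 Ld:0 B:1 rd:3 wr:1>
#2 MUL src=r6,r1 dispatched  <A:3 Mu:0 Ld:0 B:1 rd:1 wr:0>
#3 ALU src=r5,r6 held:RD_PORT  <A:3 Mu:0 Ld:0 B:1 rd:1 wr:0>
#4 MUL src=r3,r2 held:FU  <A:3 Mu:0 Ld:0 B:1 rd:1 wr:0>
#5 BR src=r8,r4 held:RD_PORT  <A:3 Mu:0 Ld:0 B:1 rd:1 wr:0>
#6 MEM src=r1,r1 held:FU  <A:3 Mu:0 Ld:0 B:1 rd:1 wr:0>
#7 MEM src=r0 held:FU  <A:3 Mu:0 Ld:0 B:1 rd:1 wr:0>

issued = [0, 1, 2]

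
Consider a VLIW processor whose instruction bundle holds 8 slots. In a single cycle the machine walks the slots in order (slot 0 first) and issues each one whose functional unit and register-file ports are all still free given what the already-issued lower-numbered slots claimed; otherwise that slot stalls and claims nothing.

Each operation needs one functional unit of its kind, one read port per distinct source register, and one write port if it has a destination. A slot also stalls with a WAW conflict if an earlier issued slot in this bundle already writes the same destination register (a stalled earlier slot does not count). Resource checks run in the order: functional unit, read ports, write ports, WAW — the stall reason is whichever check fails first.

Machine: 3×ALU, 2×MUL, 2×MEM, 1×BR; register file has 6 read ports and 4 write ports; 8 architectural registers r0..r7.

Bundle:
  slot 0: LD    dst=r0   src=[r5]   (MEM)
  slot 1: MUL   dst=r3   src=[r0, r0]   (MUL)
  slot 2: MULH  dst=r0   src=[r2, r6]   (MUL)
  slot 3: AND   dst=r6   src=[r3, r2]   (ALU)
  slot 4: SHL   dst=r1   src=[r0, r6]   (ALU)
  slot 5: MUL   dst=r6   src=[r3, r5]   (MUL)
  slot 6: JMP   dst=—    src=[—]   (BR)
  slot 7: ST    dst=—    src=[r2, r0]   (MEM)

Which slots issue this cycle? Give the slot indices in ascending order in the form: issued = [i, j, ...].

issued = [0, 1, 3, 4, 6]

  0. MEM→r0 ⇒ go  {3A/2Mu/1Ld/1B | 5r 3w}
  1. MUL→r3 ⇒ go  {3A/1Mu/1Ld/1B | 4r 2w}
  2. MUL→r0 ⇒ no(WAW)  {3A/1Mu/1Ld/1B | 4r 2w}
  3. ALU→r6 ⇒ go  {2A/1Mu/1Ld/1B | 2r 1w}
  4. ALU→r1 ⇒ go  {1A/1Mu/1Ld/1B | 0r 0w}
  5. MUL→r6 ⇒ no(RD_PORT)  {1A/1Mu/1Ld/1B | 0r 0w}
  6. BR ⇒ go  {1A/1Mu/1Ld/0B | 0r 0w}
  7. MEM ⇒ no(RD_PORT)  {1A/1Mu/1Ld/0B | 0r 0w}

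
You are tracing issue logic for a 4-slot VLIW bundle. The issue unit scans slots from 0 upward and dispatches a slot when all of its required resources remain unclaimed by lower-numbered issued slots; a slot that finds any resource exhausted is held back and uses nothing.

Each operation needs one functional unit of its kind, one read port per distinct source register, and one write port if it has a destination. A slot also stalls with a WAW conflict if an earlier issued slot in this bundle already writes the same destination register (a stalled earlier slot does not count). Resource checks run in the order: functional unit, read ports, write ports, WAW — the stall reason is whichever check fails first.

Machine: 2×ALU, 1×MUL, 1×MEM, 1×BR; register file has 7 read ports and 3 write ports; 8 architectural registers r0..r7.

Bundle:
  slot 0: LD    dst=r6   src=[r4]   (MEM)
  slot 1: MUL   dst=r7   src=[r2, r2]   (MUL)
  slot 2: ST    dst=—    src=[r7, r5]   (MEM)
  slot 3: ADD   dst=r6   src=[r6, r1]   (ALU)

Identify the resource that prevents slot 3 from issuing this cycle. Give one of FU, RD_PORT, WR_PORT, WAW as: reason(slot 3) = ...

reason(slot 3) = WAW

#0 MEM src=r4 dispatched  <A:2 Mu:1 Ld:0 B:1 rd:6 wr:2>
#1 MUL src=r2,r2 dispatched  <A:2 Mu:0 Ld:0 B:1 rd:5 wr:1>
#2 MEM src=r7,r5 held:FU  <A:2 Mu:0 Ld:0 B:1 rd:5 wr:1>
#3 ALU src=r6,r1 held:WAW  <A:2 Mu:0 Ld:0 B:1 rd:5 wr:1>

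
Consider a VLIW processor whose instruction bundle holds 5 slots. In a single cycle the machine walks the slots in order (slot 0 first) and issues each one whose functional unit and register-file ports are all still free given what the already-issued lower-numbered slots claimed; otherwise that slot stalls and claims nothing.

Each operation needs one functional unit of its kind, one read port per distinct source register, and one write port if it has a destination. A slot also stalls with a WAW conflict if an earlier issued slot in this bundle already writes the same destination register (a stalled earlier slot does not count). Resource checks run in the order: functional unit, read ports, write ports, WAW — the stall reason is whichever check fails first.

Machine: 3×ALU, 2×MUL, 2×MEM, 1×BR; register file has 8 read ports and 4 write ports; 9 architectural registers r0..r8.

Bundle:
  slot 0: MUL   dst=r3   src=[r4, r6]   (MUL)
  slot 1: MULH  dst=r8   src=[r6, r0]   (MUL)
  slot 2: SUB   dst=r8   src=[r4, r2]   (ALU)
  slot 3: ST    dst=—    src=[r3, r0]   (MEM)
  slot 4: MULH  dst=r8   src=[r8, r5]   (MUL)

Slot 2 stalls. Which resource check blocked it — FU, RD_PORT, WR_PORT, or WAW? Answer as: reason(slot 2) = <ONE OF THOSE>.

reason(slot 2) = WAW

slot 0 (MUL): ISSUE — free A3,Mu1,Ld2,B1 rp6 wp3
slot 1 (MUL): ISSUE — free A3,Mu0,Ld2,B1 rp4 wp2
slot 2 (ALU): stall WAW — free A3,Mu0,Ld2,B1 rp4 wp2
slot 3 (MEM): ISSUE — free A3,Mu0,Ld1,B1 rp2 wp2
slot 4 (MUL): stall FU — free A3,Mu0,Ld1,B1 rp2 wp2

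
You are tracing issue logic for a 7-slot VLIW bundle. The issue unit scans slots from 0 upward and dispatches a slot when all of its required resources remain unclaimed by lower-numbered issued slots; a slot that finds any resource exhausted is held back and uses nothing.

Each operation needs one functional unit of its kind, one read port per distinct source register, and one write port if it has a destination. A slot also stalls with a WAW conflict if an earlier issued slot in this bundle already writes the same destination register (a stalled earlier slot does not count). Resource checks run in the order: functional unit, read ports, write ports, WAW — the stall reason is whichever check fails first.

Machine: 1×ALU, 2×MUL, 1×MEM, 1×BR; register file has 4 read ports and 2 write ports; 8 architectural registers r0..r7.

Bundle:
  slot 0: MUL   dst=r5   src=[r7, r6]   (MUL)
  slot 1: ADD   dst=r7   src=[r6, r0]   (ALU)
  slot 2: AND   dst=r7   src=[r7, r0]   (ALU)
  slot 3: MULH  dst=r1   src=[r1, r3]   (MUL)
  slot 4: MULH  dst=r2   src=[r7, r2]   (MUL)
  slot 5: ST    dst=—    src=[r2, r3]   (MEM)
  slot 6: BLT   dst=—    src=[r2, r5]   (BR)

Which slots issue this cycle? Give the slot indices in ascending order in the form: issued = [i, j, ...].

issued = [0, 1]

#0 MUL src=r7,r6 dispatched  <A:1 Mu:1 Ld:1 B:1 rd:2 wr:1>
#1 ALU src=r6,r0 dispatched  <A:0 Mu:1 Ld:1 B:1 rd:0 wr:0>
#2 ALU src=r7,r0 held:FU  <A:0 Mu:1 Ld:1 B:1 rd:0 wr:0>
#3 MUL src=r1,r3 held:RD_PORT  <A:0 Mu:1 Ld:1 B:1 rd:0 wr:0>
#4 MUL src=r7,r2 held:RD_PORT  <A:0 Mu:1 Ld:1 B:1 rd:0 wr:0>
#5 MEM src=r2,r3 held:RD_PORT  <A:0 Mu:1 Ld:1 B:1 rd:0 wr:0>
#6 BR src=r2,r5 held:RD_PORT  <A:0 Mu:1 Ld:1 B:1 rd:0 wr:0>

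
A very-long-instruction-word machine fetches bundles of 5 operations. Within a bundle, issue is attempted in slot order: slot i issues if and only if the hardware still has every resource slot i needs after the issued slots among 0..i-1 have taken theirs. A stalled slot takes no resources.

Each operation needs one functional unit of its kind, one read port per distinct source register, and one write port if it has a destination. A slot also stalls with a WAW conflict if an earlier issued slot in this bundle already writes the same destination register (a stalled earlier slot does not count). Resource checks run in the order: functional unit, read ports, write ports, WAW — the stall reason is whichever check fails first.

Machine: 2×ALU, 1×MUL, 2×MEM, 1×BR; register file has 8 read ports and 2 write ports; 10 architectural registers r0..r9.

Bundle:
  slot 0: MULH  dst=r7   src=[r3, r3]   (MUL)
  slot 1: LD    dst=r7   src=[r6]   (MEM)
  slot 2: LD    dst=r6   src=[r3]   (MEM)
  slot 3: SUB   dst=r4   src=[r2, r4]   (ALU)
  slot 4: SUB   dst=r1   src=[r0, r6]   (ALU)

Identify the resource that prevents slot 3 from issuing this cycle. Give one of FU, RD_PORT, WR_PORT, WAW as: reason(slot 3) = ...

slot 0 (MUL): ISSUE — free A2,Mu0,Ld2,B1 rp7 wp1
slot 1 (MEM): stall WAW — free A2,Mu0,Ld2,B1 rp7 wp1
slot 2 (MEM): ISSUE — free A2,Mu0,Ld1,B1 rp6 wp0
slot 3 (ALU): stall WR_PORT — free A2,Mu0,Ld1,B1 rp6 wp0
slot 4 (ALU): stall WR_PORT — free A2,Mu0,Ld1,B1 rp6 wp0

reason(slot 3) = WR_PORT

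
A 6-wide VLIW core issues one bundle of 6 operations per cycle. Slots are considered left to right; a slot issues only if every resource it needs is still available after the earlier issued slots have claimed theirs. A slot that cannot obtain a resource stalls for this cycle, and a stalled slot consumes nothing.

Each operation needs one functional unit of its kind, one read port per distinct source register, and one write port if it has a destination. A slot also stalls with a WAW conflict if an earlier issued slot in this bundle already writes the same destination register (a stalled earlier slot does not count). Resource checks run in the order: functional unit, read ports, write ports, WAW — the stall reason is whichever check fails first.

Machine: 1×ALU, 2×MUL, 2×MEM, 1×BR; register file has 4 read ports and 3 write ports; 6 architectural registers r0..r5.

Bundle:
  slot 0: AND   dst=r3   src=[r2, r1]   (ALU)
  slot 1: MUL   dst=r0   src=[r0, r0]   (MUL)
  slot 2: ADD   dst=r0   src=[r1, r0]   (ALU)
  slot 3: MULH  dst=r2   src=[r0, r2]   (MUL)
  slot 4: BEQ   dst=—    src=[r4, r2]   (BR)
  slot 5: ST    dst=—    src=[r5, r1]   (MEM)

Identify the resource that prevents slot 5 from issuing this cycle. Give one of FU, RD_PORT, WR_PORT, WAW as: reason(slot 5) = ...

  0. ALU→r3 ⇒ go  {0A/2Mu/2Ld/1B | 2r 2w}
  1. MUL→r0 ⇒ go  {0A/1Mu/2Ld/1B | 1r 1w}
  2. ALU→r0 ⇒ no(FU)  {0A/1Mu/2Ld/1B | 1r 1w}
  3. MUL→r2 ⇒ no(RD_PORT)  {0A/1Mu/2Ld/1B | 1r 1w}
  4. BR ⇒ no(RD_PORT)  {0A/1Mu/2Ld/1B | 1r 1w}
  5. MEM ⇒ no(RD_PORT)  {0A/1Mu/2Ld/1B | 1r 1w}

reason(slot 5) = RD_PORT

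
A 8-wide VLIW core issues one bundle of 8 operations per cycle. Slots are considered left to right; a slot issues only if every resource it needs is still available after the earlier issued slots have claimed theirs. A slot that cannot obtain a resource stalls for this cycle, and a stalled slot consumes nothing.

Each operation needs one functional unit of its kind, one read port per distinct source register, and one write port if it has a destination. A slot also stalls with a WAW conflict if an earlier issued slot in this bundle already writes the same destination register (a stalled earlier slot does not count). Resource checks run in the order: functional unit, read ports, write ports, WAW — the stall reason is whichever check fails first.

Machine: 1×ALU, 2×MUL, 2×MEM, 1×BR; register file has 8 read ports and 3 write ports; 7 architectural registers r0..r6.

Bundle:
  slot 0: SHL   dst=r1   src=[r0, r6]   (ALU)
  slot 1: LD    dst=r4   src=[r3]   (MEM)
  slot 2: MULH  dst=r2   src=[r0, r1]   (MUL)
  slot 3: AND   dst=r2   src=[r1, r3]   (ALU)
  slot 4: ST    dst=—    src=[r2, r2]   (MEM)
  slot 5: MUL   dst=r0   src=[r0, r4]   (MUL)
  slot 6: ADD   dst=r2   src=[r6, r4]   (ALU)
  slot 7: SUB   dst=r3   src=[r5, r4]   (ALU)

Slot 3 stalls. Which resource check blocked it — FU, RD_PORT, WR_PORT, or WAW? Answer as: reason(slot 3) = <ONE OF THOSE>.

reason(slot 3) = FU

[0] ALU needs rd=2 wr=1: ok; after: ALU=0 MUL=2 MEM=2 BR=1, R=6, W=2
[1] MEM needs rd=1 wr=1: ok; after: ALU=0 MUL=2 MEM=1 BR=1, R=5, W=1
[2] MUL needs rd=2 wr=1: ok; after: ALU=0 MUL=1 MEM=1 BR=1, R=3, W=0
[3] ALU needs rd=2 wr=1: FU; after: ALU=0 MUL=1 MEM=1 BR=1, R=3, W=0
[4] MEM needs rd=1 wr=0: ok; after: ALU=0 MUL=1 MEM=0 BR=1, R=2, W=0
[5] MUL needs rd=2 wr=1: WR_PORT; after: ALU=0 MUL=1 MEM=0 BR=1, R=2, W=0
[6] ALU needs rd=2 wr=1: FU; after: ALU=0 MUL=1 MEM=0 BR=1, R=2, W=0
[7] ALU needs rd=2 wr=1: FU; after: ALU=0 MUL=1 MEM=0 BR=1, R=2, W=0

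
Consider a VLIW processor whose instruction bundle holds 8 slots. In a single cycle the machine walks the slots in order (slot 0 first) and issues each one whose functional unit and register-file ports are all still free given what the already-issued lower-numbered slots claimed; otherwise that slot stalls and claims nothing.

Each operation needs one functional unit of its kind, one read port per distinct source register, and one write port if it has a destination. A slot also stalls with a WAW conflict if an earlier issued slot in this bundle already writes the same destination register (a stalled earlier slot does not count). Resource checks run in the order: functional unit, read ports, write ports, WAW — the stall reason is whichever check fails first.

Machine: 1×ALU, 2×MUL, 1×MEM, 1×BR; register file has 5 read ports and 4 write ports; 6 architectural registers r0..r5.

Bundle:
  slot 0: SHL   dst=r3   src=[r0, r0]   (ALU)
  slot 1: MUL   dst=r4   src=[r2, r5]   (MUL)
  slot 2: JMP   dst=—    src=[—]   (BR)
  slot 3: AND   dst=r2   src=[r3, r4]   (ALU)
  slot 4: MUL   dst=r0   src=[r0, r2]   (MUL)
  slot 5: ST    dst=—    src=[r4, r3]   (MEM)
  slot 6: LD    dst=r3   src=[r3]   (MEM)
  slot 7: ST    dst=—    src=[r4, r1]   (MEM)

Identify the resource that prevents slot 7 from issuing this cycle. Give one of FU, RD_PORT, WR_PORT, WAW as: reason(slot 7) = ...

reason(slot 7) = RD_PORT

slot 0 (ALU): ISSUE — free A0,Mu2,Ld1,B1 rp4 wp3
slot 1 (MUL): ISSUE — free A0,Mu1,Ld1,B1 rp2 wp2
slot 2 (BR): ISSUE — free A0,Mu1,Ld1,B0 rp2 wp2
slot 3 (ALU): stall FU — free A0,Mu1,Ld1,B0 rp2 wp2
slot 4 (MUL): ISSUE — free A0,Mu0,Ld1,B0 rp0 wp1
slot 5 (MEM): stall RD_PORT — free A0,Mu0,Ld1,B0 rp0 wp1
slot 6 (MEM): stall RD_PORT — free A0,Mu0,Ld1,B0 rp0 wp1
slot 7 (MEM): stall RD_PORT — free A0,Mu0,Ld1,B0 rp0 wp1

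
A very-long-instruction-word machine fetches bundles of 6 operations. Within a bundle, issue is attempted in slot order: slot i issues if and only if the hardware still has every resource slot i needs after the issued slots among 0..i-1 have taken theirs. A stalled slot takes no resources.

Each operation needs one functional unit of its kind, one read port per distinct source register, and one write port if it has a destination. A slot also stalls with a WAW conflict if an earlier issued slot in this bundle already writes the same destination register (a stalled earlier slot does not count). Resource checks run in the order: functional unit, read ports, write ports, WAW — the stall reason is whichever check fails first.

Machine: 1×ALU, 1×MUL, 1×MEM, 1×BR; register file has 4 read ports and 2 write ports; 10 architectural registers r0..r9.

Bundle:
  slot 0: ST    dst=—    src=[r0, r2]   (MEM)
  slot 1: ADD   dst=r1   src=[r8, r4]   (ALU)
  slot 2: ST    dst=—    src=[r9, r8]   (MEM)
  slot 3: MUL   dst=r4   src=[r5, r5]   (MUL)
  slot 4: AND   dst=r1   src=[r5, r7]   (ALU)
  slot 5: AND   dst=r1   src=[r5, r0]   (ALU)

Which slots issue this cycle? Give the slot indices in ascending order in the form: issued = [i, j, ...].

issued = [0, 1]

slot 0 (MEM): ISSUE — free A1,Mu1,Ld0,B1 rp2 wp2
slot 1 (ALU): ISSUE — free A0,Mu1,Ld0,B1 rp0 wp1
slot 2 (MEM): stall FU — free A0,Mu1,Ld0,B1 rp0 wp1
slot 3 (MUL): stall RD_PORT — free A0,Mu1,Ld0,B1 rp0 wp1
slot 4 (ALU): stall FU — free A0,Mu1,Ld0,B1 rp0 wp1
slot 5 (ALU): stall FU — free A0,Mu1,Ld0,B1 rp0 wp1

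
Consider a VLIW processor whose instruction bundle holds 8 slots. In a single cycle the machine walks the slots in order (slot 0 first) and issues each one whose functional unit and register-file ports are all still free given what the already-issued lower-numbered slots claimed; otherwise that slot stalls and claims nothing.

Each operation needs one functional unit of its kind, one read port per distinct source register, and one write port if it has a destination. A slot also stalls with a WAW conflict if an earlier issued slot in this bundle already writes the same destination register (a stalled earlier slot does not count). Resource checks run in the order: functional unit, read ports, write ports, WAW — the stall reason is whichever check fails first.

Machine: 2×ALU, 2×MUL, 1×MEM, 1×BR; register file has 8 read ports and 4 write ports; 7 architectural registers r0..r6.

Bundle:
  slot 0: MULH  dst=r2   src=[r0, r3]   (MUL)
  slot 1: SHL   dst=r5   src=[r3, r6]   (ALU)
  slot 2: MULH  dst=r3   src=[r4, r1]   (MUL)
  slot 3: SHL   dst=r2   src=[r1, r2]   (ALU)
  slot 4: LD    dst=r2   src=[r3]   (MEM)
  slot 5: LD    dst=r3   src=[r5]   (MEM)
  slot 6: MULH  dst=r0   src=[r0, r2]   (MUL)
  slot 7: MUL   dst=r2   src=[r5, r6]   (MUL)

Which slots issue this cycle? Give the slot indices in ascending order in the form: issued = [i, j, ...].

issued = [0, 1, 2]

  0. MUL→r2 ⇒ go  {2A/1Mu/1Ld/1B | 6r 3w}
  1. ALU→r5 ⇒ go  {1A/1Mu/1Ld/1B | 4r 2w}
  2. MUL→r3 ⇒ go  {1A/0Mu/1Ld/1B | 2r 1w}
  3. ALU→r2 ⇒ no(WAW)  {1A/0Mu/1Ld/1B | 2r 1w}
  4. MEM→r2 ⇒ no(WAW)  {1A/0Mu/1Ld/1B | 2r 1w}
  5. MEM→r3 ⇒ no(WAW)  {1A/0Mu/1Ld/1B | 2r 1w}
  6. MUL→r0 ⇒ no(FU)  {1A/0Mu/1Ld/1B | 2r 1w}
  7. MUL→r2 ⇒ no(FU)  {1A/0Mu/1Ld/1B | 2r 1w}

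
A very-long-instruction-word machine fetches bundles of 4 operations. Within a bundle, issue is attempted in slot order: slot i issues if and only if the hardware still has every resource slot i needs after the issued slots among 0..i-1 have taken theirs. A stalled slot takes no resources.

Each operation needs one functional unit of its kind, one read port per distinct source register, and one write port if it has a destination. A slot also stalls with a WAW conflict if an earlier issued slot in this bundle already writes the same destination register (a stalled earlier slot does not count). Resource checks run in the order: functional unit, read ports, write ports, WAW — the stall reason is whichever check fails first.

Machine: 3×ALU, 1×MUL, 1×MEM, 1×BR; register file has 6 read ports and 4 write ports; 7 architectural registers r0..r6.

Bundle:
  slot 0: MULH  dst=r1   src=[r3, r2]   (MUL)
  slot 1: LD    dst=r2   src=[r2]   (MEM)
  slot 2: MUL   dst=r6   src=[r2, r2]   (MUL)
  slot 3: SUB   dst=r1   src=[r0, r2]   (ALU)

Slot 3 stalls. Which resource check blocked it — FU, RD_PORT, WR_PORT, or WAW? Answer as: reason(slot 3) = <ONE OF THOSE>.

[0] MUL needs rd=2 wr=1: ok; after: ALU=3 MUL=0 MEM=1 BR=1, R=4, W=3
[1] MEM needs rd=1 wr=1: ok; after: ALU=3 MUL=0 MEM=0 BR=1, R=3, W=2
[2] MUL needs rd=1 wr=1: FU; after: ALU=3 MUL=0 MEM=0 BR=1, R=3, W=2
[3] ALU needs rd=2 wr=1: WAW; after: ALU=3 MUL=0 MEM=0 BR=1, R=3, W=2

reason(slot 3) = WAW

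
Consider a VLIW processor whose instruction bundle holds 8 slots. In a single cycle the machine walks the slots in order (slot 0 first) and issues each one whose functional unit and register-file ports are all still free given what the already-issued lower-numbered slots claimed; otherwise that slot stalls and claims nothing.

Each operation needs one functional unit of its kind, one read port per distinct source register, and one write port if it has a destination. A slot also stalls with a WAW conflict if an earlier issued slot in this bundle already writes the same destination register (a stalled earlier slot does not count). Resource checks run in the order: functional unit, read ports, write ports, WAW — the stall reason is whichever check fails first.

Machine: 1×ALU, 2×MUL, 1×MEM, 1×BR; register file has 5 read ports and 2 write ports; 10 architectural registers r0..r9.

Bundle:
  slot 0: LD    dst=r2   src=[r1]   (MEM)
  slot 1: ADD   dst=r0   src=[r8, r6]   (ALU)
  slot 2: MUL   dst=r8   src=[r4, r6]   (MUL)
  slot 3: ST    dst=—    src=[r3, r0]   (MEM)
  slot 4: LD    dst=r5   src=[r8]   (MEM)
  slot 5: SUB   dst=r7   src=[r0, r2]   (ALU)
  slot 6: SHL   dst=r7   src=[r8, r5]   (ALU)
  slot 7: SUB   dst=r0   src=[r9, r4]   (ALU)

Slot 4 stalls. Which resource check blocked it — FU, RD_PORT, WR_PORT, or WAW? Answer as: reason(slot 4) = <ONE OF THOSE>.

reason(slot 4) = FU

(0) want 1×MEM +1rd +1wr — yes → AL1|MU2|ME0|BR1|rd4|wr1
(1) want 1×ALU +2rd +1wr — yes → AL0|MU2|ME0|BR1|rd2|wr0
(2) want 1×MUL +2rd +1wr — WR_PORT → AL0|MU2|ME0|BR1|rd2|wr0
(3) want 1×MEM +2rd +0wr — FU → AL0|MU2|ME0|BR1|rd2|wr0
(4) want 1×MEM +1rd +1wr — FU → AL0|MU2|ME0|BR1|rd2|wr0
(5) want 1×ALU +2rd +1wr — FU → AL0|MU2|ME0|BR1|rd2|wr0
(6) want 1×ALU +2rd +1wr — FU → AL0|MU2|ME0|BR1|rd2|wr0
(7) want 1×ALU +2rd +1wr — FU → AL0|MU2|ME0|BR1|rd2|wr0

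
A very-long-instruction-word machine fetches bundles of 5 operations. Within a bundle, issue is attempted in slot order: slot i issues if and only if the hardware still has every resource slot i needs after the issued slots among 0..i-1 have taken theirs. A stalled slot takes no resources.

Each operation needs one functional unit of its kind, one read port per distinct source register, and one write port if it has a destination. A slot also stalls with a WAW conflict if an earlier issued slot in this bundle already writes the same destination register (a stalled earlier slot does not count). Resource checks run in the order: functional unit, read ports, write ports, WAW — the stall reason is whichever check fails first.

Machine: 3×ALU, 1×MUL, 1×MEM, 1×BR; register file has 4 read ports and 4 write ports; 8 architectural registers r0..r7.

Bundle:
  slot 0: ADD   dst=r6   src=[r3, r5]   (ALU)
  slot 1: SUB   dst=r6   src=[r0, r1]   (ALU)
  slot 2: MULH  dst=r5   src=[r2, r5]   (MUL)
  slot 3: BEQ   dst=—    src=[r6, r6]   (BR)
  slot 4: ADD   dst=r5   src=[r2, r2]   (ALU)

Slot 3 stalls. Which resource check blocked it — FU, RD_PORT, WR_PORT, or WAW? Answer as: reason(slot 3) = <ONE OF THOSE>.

reason(slot 3) = RD_PORT

[0] ALU needs rd=2 wr=1: ok; after: ALU=2 MUL=1 MEM=1 BR=1, R=2, W=3
[1] ALU needs rd=2 wr=1: WAW; after: ALU=2 MUL=1 MEM=1 BR=1, R=2, W=3
[2] MUL needs rd=2 wr=1: ok; after: ALU=2 MUL=0 MEM=1 BR=1, R=0, W=2
[3] BR needs rd=1 wr=0: RD_PORT; after: ALU=2 MUL=0 MEM=1 BR=1, R=0, W=2
[4] ALU needs rd=1 wr=1: RD_PORT; after: ALU=2 MUL=0 MEM=1 BR=1, R=0, W=2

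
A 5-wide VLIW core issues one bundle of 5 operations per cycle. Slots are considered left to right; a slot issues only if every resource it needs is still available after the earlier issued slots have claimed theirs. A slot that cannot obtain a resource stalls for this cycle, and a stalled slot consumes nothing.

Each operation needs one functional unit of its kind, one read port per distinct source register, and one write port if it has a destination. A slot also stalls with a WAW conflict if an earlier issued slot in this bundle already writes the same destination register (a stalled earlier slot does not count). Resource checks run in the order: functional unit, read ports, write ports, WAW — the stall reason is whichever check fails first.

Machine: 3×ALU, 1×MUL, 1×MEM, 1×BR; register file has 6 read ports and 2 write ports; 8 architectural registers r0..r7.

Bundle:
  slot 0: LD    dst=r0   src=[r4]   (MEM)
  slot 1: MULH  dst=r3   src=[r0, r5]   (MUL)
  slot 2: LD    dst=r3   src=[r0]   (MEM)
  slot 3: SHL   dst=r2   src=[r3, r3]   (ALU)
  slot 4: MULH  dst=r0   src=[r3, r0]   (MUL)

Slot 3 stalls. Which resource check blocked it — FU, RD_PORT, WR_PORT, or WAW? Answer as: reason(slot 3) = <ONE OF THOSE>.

slot 0 (MEM): ISSUE — free A3,Mu1,Ld0,B1 rp5 wp1
slot 1 (MUL): ISSUE — free A3,Mu0,Ld0,B1 rp3 wp0
slot 2 (MEM): stall FU — free A3,Mu0,Ld0,B1 rp3 wp0
slot 3 (ALU): stall WR_PORT — free A3,Mu0,Ld0,B1 rp3 wp0
slot 4 (MUL): stall FU — free A3,Mu0,Ld0,B1 rp3 wp0

reason(slot 3) = WR_PORT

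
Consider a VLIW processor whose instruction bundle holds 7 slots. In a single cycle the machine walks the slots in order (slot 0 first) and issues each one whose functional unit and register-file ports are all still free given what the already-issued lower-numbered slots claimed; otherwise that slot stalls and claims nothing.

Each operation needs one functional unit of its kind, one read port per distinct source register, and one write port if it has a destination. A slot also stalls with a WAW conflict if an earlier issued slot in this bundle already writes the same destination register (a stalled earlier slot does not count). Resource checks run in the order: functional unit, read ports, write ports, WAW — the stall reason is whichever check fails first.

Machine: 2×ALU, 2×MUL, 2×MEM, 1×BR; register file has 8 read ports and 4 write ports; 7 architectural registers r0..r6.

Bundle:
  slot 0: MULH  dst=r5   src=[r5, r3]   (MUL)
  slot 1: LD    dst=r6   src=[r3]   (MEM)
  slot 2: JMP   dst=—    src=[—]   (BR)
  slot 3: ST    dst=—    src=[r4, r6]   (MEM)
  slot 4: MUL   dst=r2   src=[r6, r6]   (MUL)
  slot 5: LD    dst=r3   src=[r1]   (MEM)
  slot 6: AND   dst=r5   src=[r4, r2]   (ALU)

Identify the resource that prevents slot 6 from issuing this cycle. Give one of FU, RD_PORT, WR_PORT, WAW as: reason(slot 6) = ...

reason(slot 6) = WAW

  0. MUL→r5 ⇒ go  {2A/1Mu/2Ld/1B | 6r 3w}
  1. MEM→r6 ⇒ go  {2A/1Mu/1Ld/1B | 5r 2w}
  2. BR ⇒ go  {2A/1Mu/1Ld/0B | 5r 2w}
  3. MEM ⇒ go  {2A/1Mu/0Ld/0B | 3r 2w}
  4. MUL→r2 ⇒ go  {2A/0Mu/0Ld/0B | 2r 1w}
  5. MEM→r3 ⇒ no(FU)  {2A/0Mu/0Ld/0B | 2r 1w}
  6. ALU→r5 ⇒ no(WAW)  {2A/0Mu/0Ld/0B | 2r 1w}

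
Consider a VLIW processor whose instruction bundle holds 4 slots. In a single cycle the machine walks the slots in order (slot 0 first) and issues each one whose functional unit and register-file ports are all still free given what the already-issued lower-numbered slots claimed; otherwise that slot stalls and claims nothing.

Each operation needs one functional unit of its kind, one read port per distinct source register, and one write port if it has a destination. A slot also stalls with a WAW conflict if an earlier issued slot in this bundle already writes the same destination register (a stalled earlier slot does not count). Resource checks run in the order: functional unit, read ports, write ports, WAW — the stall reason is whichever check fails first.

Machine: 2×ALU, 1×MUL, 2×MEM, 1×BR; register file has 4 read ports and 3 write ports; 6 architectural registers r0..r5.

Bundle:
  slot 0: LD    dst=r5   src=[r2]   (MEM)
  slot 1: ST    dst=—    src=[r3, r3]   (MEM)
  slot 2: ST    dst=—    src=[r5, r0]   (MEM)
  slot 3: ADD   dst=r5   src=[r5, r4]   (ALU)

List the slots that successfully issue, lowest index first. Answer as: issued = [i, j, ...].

[0] MEM needs rd=1 wr=1: ok; after: ALU=2 MUL=1 MEM=1 BR=1, R=3, W=2
[1] MEM needs rd=1 wr=0: ok; after: ALU=2 MUL=1 MEM=0 BR=1, R=2, W=2
[2] MEM needs rd=2 wr=0: FU; after: ALU=2 MUL=1 MEM=0 BR=1, R=2, W=2
[3] ALU needs rd=2 wr=1: WAW; after: ALU=2 MUL=1 MEM=0 BR=1, R=2, W=2

issued = [0, 1]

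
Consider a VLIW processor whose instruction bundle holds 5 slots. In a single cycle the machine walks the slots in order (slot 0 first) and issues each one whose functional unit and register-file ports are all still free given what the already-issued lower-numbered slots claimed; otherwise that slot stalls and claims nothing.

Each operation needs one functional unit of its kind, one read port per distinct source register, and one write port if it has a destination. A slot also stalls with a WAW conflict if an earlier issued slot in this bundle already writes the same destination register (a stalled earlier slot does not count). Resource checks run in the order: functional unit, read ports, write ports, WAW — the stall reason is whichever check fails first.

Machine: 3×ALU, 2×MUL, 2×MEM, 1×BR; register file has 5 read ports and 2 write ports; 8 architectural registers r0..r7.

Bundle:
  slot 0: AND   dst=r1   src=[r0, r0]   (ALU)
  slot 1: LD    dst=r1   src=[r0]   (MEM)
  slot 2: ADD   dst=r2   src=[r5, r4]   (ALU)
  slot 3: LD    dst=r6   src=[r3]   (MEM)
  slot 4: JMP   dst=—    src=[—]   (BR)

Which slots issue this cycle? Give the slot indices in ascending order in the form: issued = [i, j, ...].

issued = [0, 2, 4]

(0) want 1×ALU +1rd +1wr — yes → AL2|MU2|ME2|BR1|rd4|wr1
(1) want 1×MEM +1rd +1wr — WAW → AL2|MU2|ME2|BR1|rd4|wr1
(2) want 1×ALU +2rd +1wr — yes → AL1|MU2|ME2|BR1|rd2|wr0
(3) want 1×MEM +1rd +1wr — WR_PORT → AL1|MU2|ME2|BR1|rd2|wr0
(4) want 1×BR +0rd +0wr — yes → AL1|MU2|ME2|BR0|rd2|wr0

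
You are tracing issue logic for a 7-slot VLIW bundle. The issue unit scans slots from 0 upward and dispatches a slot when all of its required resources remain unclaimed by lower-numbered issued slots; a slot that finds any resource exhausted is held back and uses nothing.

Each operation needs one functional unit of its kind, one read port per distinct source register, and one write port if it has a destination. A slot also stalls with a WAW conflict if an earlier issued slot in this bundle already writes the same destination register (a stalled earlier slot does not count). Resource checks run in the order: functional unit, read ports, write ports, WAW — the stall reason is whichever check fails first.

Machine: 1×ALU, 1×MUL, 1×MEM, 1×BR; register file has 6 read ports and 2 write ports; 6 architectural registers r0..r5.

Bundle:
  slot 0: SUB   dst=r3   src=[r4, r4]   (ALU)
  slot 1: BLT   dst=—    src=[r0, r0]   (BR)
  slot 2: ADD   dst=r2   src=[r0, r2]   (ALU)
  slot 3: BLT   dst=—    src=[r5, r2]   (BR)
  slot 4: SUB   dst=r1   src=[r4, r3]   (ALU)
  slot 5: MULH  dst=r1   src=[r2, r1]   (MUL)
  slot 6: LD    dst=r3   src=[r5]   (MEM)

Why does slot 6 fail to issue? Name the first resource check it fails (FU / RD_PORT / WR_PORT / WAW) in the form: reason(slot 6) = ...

reason(slot 6) = WR_PORT

[0] ALU needs rd=1 wr=1: ok; after: ALU=0 MUL=1 MEM=1 BR=1, R=5, W=1
[1] BR needs rd=1 wr=0: ok; after: ALU=0 MUL=1 MEM=1 BR=0, R=4, W=1
[2] ALU needs rd=2 wr=1: FU; after: ALU=0 MUL=1 MEM=1 BR=0, R=4, W=1
[3] BR needs rd=2 wr=0: FU; after: ALU=0 MUL=1 MEM=1 BR=0, R=4, W=1
[4] ALU needs rd=2 wr=1: FU; after: ALU=0 MUL=1 MEM=1 BR=0, R=4, W=1
[5] MUL needs rd=2 wr=1: ok; after: ALU=0 MUL=0 MEM=1 BR=0, R=2, W=0
[6] MEM needs rd=1 wr=1: WR_PORT; after: ALU=0 MUL=0 MEM=1 BR=0, R=2, W=0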